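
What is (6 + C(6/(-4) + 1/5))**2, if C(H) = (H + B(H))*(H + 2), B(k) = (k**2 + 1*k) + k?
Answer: 19829209/1000000 ≈ 19.829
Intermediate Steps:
B(k) = k**2 + 2*k (B(k) = (k**2 + k) + k = (k + k**2) + k = k**2 + 2*k)
C(H) = (2 + H)*(H + H*(2 + H)) (C(H) = (H + H*(2 + H))*(H + 2) = (H + H*(2 + H))*(2 + H) = (2 + H)*(H + H*(2 + H)))
(6 + C(6/(-4) + 1/5))**2 = (6 + (6/(-4) + 1/5)*(6 + (6/(-4) + 1/5)**2 + 5*(6/(-4) + 1/5)))**2 = (6 + (6*(-1/4) + 1*(1/5))*(6 + (6*(-1/4) + 1*(1/5))**2 + 5*(6*(-1/4) + 1*(1/5))))**2 = (6 + (-3/2 + 1/5)*(6 + (-3/2 + 1/5)**2 + 5*(-3/2 + 1/5)))**2 = (6 - 13*(6 + (-13/10)**2 + 5*(-13/10))/10)**2 = (6 - 13*(6 + 169/100 - 13/2)/10)**2 = (6 - 13/10*119/100)**2 = (6 - 1547/1000)**2 = (4453/1000)**2 = 19829209/1000000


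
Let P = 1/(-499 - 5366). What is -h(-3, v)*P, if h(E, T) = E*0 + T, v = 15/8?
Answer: 1/3128 ≈ 0.00031969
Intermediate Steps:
v = 15/8 (v = 15*(1/8) = 15/8 ≈ 1.8750)
h(E, T) = T (h(E, T) = 0 + T = T)
P = -1/5865 (P = 1/(-5865) = -1/5865 ≈ -0.00017050)
-h(-3, v)*P = -15*(-1)/(8*5865) = -1*(-1/3128) = 1/3128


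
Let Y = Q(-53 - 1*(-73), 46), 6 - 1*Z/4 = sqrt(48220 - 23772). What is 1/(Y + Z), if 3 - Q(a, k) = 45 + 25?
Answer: 43/389319 - 32*sqrt(382)/389319 ≈ -0.0014960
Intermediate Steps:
Q(a, k) = -67 (Q(a, k) = 3 - (45 + 25) = 3 - 1*70 = 3 - 70 = -67)
Z = 24 - 32*sqrt(382) (Z = 24 - 4*sqrt(48220 - 23772) = 24 - 32*sqrt(382) ≈ -601.43)
Y = -67
1/(Y + Z) = 1/(-67 + (24 - 32*sqrt(382))) = 1/(-43 - 32*sqrt(382))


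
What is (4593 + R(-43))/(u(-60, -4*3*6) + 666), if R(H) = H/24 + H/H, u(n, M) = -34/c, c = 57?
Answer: 2094047/303424 ≈ 6.9014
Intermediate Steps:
u(n, M) = -34/57
R(H) = 1 + H/24 (R(H) = H*(1/24) + 1 = H/24 + 1 = 1 + H/24)
(4593 + R(-43))/(u(-60, -4*3*6) + 666) = (4593 + (1 + (1/24)*(-43)))/(-34/57 + 666) = (4593 + (1 - 43/24))/(37928/57) = (4593 - 19/24)*(57/37928) = (110213/24)*(57/37928) = 2094047/303424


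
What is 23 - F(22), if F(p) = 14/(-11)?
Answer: 267/11 ≈ 24.273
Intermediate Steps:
F(p) = -14/11 (F(p) = 14*(-1/11) = -14/11)
23 - F(22) = 23 - 1*(-14/11) = 23 + 14/11 = 267/11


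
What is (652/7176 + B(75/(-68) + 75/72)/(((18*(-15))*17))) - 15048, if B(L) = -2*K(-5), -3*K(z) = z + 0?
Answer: -12391139993/823446 ≈ -15048.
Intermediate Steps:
K(z) = -z/3 (K(z) = -(z + 0)/3 = -z/3)
B(L) = -10/3 (B(L) = -(-2)*(-5)/3 = -2*5/3 = -10/3)
(652/7176 + B(75/(-68) + 75/72)/(((18*(-15))*17))) - 15048 = (652/7176 - 10/(3*((18*(-15))*17))) - 15048 = (652*(1/7176) - 10/(3*((-270*17)))) - 15048 = (163/1794 - 10/3/(-4590)) - 15048 = (163/1794 - 10/3*(-1/4590)) - 15048 = (163/1794 + 1/1377) - 15048 = 75415/823446 - 15048 = -12391139993/823446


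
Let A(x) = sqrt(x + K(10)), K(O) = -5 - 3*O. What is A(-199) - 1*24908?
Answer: -24908 + 3*I*sqrt(26) ≈ -24908.0 + 15.297*I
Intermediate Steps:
A(x) = sqrt(-35 + x) (A(x) = sqrt(x + (-5 - 3*10)) = sqrt(x + (-5 - 30)) = sqrt(x - 35) = sqrt(-35 + x))
A(-199) - 1*24908 = sqrt(-35 - 199) - 1*24908 = sqrt(-234) - 24908 = 3*I*sqrt(26) - 24908 = -24908 + 3*I*sqrt(26)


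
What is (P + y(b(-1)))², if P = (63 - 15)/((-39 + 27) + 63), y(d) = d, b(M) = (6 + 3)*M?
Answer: 18769/289 ≈ 64.945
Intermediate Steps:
b(M) = 9*M
P = 16/17 (P = 48/(-12 + 63) = 48/51 = 48*(1/51) = 16/17 ≈ 0.94118)
(P + y(b(-1)))² = (16/17 + 9*(-1))² = (16/17 - 9)² = (-137/17)² = 18769/289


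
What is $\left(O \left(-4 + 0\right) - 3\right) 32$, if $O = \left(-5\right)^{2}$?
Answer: $-3296$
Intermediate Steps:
$O = 25$
$\left(O \left(-4 + 0\right) - 3\right) 32 = \left(25 \left(-4 + 0\right) - 3\right) 32 = \left(25 \left(-4\right) - 3\right) 32 = \left(-100 - 3\right) 32 = \left(-103\right) 32 = -3296$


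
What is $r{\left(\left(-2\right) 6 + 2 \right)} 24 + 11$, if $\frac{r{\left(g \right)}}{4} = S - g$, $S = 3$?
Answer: $1259$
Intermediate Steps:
$r{\left(g \right)} = 12 - 4 g$ ($r{\left(g \right)} = 4 \left(3 - g\right) = 12 - 4 g$)
$r{\left(\left(-2\right) 6 + 2 \right)} 24 + 11 = \left(12 - 4 \left(\left(-2\right) 6 + 2\right)\right) 24 + 11 = \left(12 - 4 \left(-12 + 2\right)\right) 24 + 11 = \left(12 - -40\right) 24 + 11 = \left(12 + 40\right) 24 + 11 = 52 \cdot 24 + 11 = 1248 + 11 = 1259$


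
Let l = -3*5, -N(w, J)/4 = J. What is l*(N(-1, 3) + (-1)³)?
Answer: 195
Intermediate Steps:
N(w, J) = -4*J
l = -15
l*(N(-1, 3) + (-1)³) = -15*(-4*3 + (-1)³) = -15*(-12 - 1) = -15*(-13) = 195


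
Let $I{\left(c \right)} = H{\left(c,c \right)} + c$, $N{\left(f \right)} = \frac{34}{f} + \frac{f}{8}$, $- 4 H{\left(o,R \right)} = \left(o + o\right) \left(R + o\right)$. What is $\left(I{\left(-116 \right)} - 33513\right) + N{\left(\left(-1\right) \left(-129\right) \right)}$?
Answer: $- \frac{48574807}{1032} \approx -47069.0$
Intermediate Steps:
$H{\left(o,R \right)} = - \frac{o \left(R + o\right)}{2}$ ($H{\left(o,R \right)} = - \frac{\left(o + o\right) \left(R + o\right)}{4} = - \frac{2 o \left(R + o\right)}{4} = - \frac{o \left(R + o\right)}{2}$)
$N{\left(f \right)} = \frac{34}{f} + \frac{f}{8}$ ($N{\left(f \right)} = \frac{34}{f} + f \frac{1}{8} = \frac{34}{f} + \frac{f}{8}$)
$I{\left(c \right)} = c - c^{2}$ ($I{\left(c \right)} = - \frac{c \left(c + c\right)}{2} + c = - \frac{c 2 c}{2} + c = - c^{2} + c = c - c^{2}$)
$\left(I{\left(-116 \right)} - 33513\right) + N{\left(\left(-1\right) \left(-129\right) \right)} = \left(- 116 \left(1 - -116\right) - 33513\right) + \left(\frac{34}{\left(-1\right) \left(-129\right)} + \frac{\left(-1\right) \left(-129\right)}{8}\right) = \left(- 116 \left(1 + 116\right) - 33513\right) + \left(\frac{34}{129} + \frac{1}{8} \cdot 129\right) = \left(\left(-116\right) 117 - 33513\right) + \left(34 \cdot \frac{1}{129} + \frac{129}{8}\right) = \left(-13572 - 33513\right) + \left(\frac{34}{129} + \frac{129}{8}\right) = -47085 + \frac{16913}{1032} = - \frac{48574807}{1032}$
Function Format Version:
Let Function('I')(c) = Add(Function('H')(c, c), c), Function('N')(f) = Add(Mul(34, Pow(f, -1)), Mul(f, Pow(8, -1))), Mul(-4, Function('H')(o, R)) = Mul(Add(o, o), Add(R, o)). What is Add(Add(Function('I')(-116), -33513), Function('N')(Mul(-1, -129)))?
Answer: Rational(-48574807, 1032) ≈ -47069.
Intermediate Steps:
Function('H')(o, R) = Mul(Rational(-1, 2), o, Add(R, o)) (Function('H')(o, R) = Mul(Rational(-1, 4), Mul(Add(o, o), Add(R, o))) = Mul(Rational(-1, 4), Mul(Mul(2, o), Add(R, o))) = Mul(Rational(-1, 4), Mul(2, o, Add(R, o))) = Mul(Rational(-1, 2), o, Add(R, o)))
Function('N')(f) = Add(Mul(34, Pow(f, -1)), Mul(Rational(1, 8), f)) (Function('N')(f) = Add(Mul(34, Pow(f, -1)), Mul(f, Rational(1, 8))) = Add(Mul(34, Pow(f, -1)), Mul(Rational(1, 8), f)))
Function('I')(c) = Add(c, Mul(-1, Pow(c, 2))) (Function('I')(c) = Add(Mul(Rational(-1, 2), c, Add(c, c)), c) = Add(Mul(Rational(-1, 2), c, Mul(2, c)), c) = Add(Mul(-1, Pow(c, 2)), c) = Add(c, Mul(-1, Pow(c, 2))))
Add(Add(Function('I')(-116), -33513), Function('N')(Mul(-1, -129))) = Add(Add(Mul(-116, Add(1, Mul(-1, -116))), -33513), Add(Mul(34, Pow(Mul(-1, -129), -1)), Mul(Rational(1, 8), Mul(-1, -129)))) = Add(Add(Mul(-116, Add(1, 116)), -33513), Add(Mul(34, Pow(129, -1)), Mul(Rational(1, 8), 129))) = Add(Add(Mul(-116, 117), -33513), Add(Mul(34, Rational(1, 129)), Rational(129, 8))) = Add(Add(-13572, -33513), Add(Rational(34, 129), Rational(129, 8))) = Add(-47085, Rational(16913, 1032)) = Rational(-48574807, 1032)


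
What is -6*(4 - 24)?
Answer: 120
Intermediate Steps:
-6*(4 - 24) = -6*(-20) = 120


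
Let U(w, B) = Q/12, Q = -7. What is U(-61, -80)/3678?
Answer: -7/44136 ≈ -0.00015860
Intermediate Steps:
U(w, B) = -7/12
U(-61, -80)/3678 = -7/12/3678 = -7/12*1/3678 = -7/44136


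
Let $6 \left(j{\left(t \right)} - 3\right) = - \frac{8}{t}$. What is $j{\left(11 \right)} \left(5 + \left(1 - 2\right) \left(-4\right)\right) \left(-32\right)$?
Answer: $- \frac{9120}{11} \approx -829.09$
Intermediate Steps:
$j{\left(t \right)} = 3 - \frac{4}{3 t}$ ($j{\left(t \right)} = 3 + \frac{\left(-8\right) \frac{1}{t}}{6} = 3 - \frac{4}{3 t}$)
$j{\left(11 \right)} \left(5 + \left(1 - 2\right) \left(-4\right)\right) \left(-32\right) = \left(3 - \frac{4}{3 \cdot 11}\right) \left(5 + \left(1 - 2\right) \left(-4\right)\right) \left(-32\right) = \left(3 - \frac{4}{33}\right) \left(5 + \left(1 - 2\right) \left(-4\right)\right) \left(-32\right) = \left(3 - \frac{4}{33}\right) \left(5 - -4\right) \left(-32\right) = \frac{95 \left(5 + 4\right)}{33} \left(-32\right) = \frac{95}{33} \cdot 9 \left(-32\right) = \frac{285}{11} \left(-32\right) = - \frac{9120}{11}$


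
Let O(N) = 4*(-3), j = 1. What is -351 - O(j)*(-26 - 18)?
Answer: -879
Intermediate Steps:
O(N) = -12
-351 - O(j)*(-26 - 18) = -351 - (-12)*(-26 - 18) = -351 - (-12)*(-44) = -351 - 1*528 = -351 - 528 = -879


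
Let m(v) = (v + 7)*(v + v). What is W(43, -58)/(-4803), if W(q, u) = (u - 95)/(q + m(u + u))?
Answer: 51/40554931 ≈ 1.2576e-6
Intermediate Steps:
m(v) = 2*v*(7 + v) (m(v) = (7 + v)*(2*v) = 2*v*(7 + v))
W(q, u) = (-95 + u)/(q + 4*u*(7 + 2*u)) (W(q, u) = (u - 95)/(q + 2*(u + u)*(7 + (u + u))) = (-95 + u)/(q + 2*(2*u)*(7 + 2*u)) = (-95 + u)/(q + 4*u*(7 + 2*u)))
W(43, -58)/(-4803) = ((-95 - 58)/(43 + 4*(-58)*(7 + 2*(-58))))/(-4803) = (-153/(43 + 4*(-58)*(7 - 116)))*(-1/4803) = (-153/(43 + 4*(-58)*(-109)))*(-1/4803) = (-153/(43 + 25288))*(-1/4803) = (-153/25331)*(-1/4803) = ((1/25331)*(-153))*(-1/4803) = -153/25331*(-1/4803) = 51/40554931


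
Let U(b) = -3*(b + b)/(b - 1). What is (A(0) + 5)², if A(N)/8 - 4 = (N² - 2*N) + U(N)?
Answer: 1369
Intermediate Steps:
U(b) = -6*b/(-1 + b) (U(b) = -3*2*b/(-1 + b) = -6*b/(-1 + b))
A(N) = 32 - 16*N + 8*N² - 48*N/(-1 + N) (A(N) = 32 + 8*((N² - 2*N) - 6*N/(-1 + N)) = 32 + 8*(N² - 2*N - 6*N/(-1 + N)) = 32 + (-16*N + 8*N² - 48*N/(-1 + N)) = 32 - 16*N + 8*N² - 48*N/(-1 + N))
(A(0) + 5)² = (8*(-4 + 0³ - 3*0²)/(-1 + 0) + 5)² = (8*(-4 + 0 - 3*0)/(-1) + 5)² = (8*(-1)*(-4 + 0 + 0) + 5)² = (8*(-1)*(-4) + 5)² = (32 + 5)² = 37² = 1369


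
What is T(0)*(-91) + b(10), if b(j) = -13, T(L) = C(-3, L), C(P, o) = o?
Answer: -13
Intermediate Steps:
T(L) = L
T(0)*(-91) + b(10) = 0*(-91) - 13 = 0 - 13 = -13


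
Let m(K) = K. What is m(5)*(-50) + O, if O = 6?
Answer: -244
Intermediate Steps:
m(5)*(-50) + O = 5*(-50) + 6 = -250 + 6 = -244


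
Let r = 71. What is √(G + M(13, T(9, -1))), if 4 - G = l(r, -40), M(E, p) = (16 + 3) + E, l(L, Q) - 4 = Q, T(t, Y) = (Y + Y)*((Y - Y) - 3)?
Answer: 6*√2 ≈ 8.4853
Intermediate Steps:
T(t, Y) = -6*Y (T(t, Y) = (2*Y)*(0 - 3) = (2*Y)*(-3) = -6*Y)
l(L, Q) = 4 + Q
M(E, p) = 19 + E
G = 40 (G = 4 - (4 - 40) = 4 - 1*(-36) = 4 + 36 = 40)
√(G + M(13, T(9, -1))) = √(40 + (19 + 13)) = √(40 + 32) = √72 = 6*√2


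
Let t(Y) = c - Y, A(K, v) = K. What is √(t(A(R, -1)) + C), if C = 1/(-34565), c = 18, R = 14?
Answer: √4778922335/34565 ≈ 2.0000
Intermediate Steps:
t(Y) = 18 - Y
C = -1/34565 ≈ -2.8931e-5
√(t(A(R, -1)) + C) = √((18 - 1*14) - 1/34565) = √((18 - 14) - 1/34565) = √(4 - 1/34565) = √(138259/34565) = √4778922335/34565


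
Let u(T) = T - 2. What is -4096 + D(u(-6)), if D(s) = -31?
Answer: -4127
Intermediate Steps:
u(T) = -2 + T
-4096 + D(u(-6)) = -4096 - 31 = -4127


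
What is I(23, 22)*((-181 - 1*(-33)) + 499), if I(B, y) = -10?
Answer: -3510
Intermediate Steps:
I(23, 22)*((-181 - 1*(-33)) + 499) = -10*((-181 - 1*(-33)) + 499) = -10*((-181 + 33) + 499) = -10*(-148 + 499) = -10*351 = -3510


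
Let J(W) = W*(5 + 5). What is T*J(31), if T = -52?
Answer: -16120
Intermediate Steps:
J(W) = 10*W (J(W) = W*10 = 10*W)
T*J(31) = -520*31 = -52*310 = -16120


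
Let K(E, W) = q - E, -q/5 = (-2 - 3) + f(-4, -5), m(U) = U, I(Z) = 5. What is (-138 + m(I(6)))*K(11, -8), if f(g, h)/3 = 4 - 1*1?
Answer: 4123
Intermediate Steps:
f(g, h) = 9 (f(g, h) = 3*(4 - 1*1) = 3*(4 - 1) = 3*3 = 9)
q = -20 (q = -5*((-2 - 3) + 9) = -5*(-5 + 9) = -5*4 = -20)
K(E, W) = -20 - E
(-138 + m(I(6)))*K(11, -8) = (-138 + 5)*(-20 - 1*11) = -133*(-20 - 11) = -133*(-31) = 4123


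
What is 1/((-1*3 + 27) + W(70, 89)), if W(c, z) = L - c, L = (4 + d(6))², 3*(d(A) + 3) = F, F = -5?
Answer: -9/410 ≈ -0.021951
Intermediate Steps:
d(A) = -14/3 (d(A) = -3 + (⅓)*(-5) = -3 - 5/3 = -14/3)
L = 4/9 (L = (4 - 14/3)² = (-⅔)² = 4/9 ≈ 0.44444)
W(c, z) = 4/9 - c
1/((-1*3 + 27) + W(70, 89)) = 1/((-1*3 + 27) + (4/9 - 1*70)) = 1/((-3 + 27) + (4/9 - 70)) = 1/(24 - 626/9) = 1/(-410/9) = -9/410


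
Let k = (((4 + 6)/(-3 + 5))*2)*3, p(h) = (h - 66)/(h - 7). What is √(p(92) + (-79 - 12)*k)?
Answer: 2*I*√4930510/85 ≈ 52.246*I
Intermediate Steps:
p(h) = (-66 + h)/(-7 + h)
k = 30 (k = ((10/2)*2)*3 = ((10*(½))*2)*3 = (5*2)*3 = 10*3 = 30)
√(p(92) + (-79 - 12)*k) = √((-66 + 92)/(-7 + 92) + (-79 - 12)*30) = √(26/85 - 91*30) = √((1/85)*26 - 2730) = √(26/85 - 2730) = √(-232024/85) = 2*I*√4930510/85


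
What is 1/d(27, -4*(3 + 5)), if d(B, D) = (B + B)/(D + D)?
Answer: -32/27 ≈ -1.1852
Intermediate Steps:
d(B, D) = B/D (d(B, D) = (2*B)/((2*D)) = (2*B)*(1/(2*D)) = B/D)
1/d(27, -4*(3 + 5)) = 1/(27/((-4*(3 + 5)))) = 1/(27/((-4*8))) = 1/(27/(-32)) = 1/(27*(-1/32)) = 1/(-27/32) = -32/27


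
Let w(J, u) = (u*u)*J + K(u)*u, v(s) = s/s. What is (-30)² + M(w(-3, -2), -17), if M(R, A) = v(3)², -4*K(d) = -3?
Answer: 901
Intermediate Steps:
v(s) = 1
K(d) = ¾ (K(d) = -¼*(-3) = ¾)
w(J, u) = 3*u/4 + J*u² (w(J, u) = (u*u)*J + 3*u/4 = u²*J + 3*u/4 = J*u² + 3*u/4 = 3*u/4 + J*u²)
M(R, A) = 1 (M(R, A) = 1² = 1)
(-30)² + M(w(-3, -2), -17) = (-30)² + 1 = 900 + 1 = 901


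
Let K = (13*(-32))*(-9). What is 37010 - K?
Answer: 33266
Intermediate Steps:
K = 3744 (K = -416*(-9) = 3744)
37010 - K = 37010 - 1*3744 = 37010 - 3744 = 33266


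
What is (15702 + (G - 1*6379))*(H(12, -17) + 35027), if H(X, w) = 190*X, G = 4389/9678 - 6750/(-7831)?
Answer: 8787976206252437/25262806 ≈ 3.4786e+8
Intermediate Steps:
G = 33232253/25262806 (G = 4389*(1/9678) - 6750*(-1/7831) = 1463/3226 + 6750/7831 = 33232253/25262806 ≈ 1.3155)
(15702 + (G - 1*6379))*(H(12, -17) + 35027) = (15702 + (33232253/25262806 - 1*6379))*(190*12 + 35027) = (15702 + (33232253/25262806 - 6379))*(2280 + 35027) = (15702 - 161118207221/25262806)*37307 = (235558372591/25262806)*37307 = 8787976206252437/25262806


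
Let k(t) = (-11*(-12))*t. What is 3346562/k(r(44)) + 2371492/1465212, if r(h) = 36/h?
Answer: 204319955095/6593454 ≈ 30988.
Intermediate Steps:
k(t) = 132*t
3346562/k(r(44)) + 2371492/1465212 = 3346562/((132*(36/44))) + 2371492/1465212 = 3346562/((132*(36*(1/44)))) + 2371492*(1/1465212) = 3346562/((132*(9/11))) + 592873/366303 = 3346562/108 + 592873/366303 = 3346562*(1/108) + 592873/366303 = 1673281/54 + 592873/366303 = 204319955095/6593454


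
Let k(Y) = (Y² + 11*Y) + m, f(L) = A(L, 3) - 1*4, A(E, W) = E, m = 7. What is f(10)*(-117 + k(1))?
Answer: -588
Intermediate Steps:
f(L) = -4 + L (f(L) = L - 1*4 = L - 4 = -4 + L)
k(Y) = 7 + Y² + 11*Y (k(Y) = (Y² + 11*Y) + 7 = 7 + Y² + 11*Y)
f(10)*(-117 + k(1)) = (-4 + 10)*(-117 + (7 + 1² + 11*1)) = 6*(-117 + (7 + 1 + 11)) = 6*(-117 + 19) = 6*(-98) = -588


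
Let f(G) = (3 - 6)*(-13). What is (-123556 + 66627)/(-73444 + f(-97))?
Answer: 56929/73405 ≈ 0.77555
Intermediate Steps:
f(G) = 39 (f(G) = -3*(-13) = 39)
(-123556 + 66627)/(-73444 + f(-97)) = (-123556 + 66627)/(-73444 + 39) = -56929/(-73405) = -56929*(-1/73405) = 56929/73405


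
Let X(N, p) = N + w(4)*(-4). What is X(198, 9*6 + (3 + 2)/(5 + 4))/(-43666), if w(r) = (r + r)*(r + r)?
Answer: 29/21833 ≈ 0.0013283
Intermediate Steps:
w(r) = 4*r**2 (w(r) = (2*r)*(2*r) = 4*r**2)
X(N, p) = -256 + N (X(N, p) = N + (4*4**2)*(-4) = N + (4*16)*(-4) = N + 64*(-4) = N - 256 = -256 + N)
X(198, 9*6 + (3 + 2)/(5 + 4))/(-43666) = (-256 + 198)/(-43666) = -58*(-1/43666) = 29/21833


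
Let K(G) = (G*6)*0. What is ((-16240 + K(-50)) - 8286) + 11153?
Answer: -13373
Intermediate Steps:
K(G) = 0 (K(G) = (6*G)*0 = 0)
((-16240 + K(-50)) - 8286) + 11153 = ((-16240 + 0) - 8286) + 11153 = (-16240 - 8286) + 11153 = -24526 + 11153 = -13373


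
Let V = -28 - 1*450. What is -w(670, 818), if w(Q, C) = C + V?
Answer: -340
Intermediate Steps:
V = -478 (V = -28 - 450 = -478)
w(Q, C) = -478 + C (w(Q, C) = C - 478 = -478 + C)
-w(670, 818) = -(-478 + 818) = -1*340 = -340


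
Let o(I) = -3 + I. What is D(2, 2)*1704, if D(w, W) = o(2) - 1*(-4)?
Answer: 5112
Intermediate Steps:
D(w, W) = 3 (D(w, W) = (-3 + 2) - 1*(-4) = -1 + 4 = 3)
D(2, 2)*1704 = 3*1704 = 5112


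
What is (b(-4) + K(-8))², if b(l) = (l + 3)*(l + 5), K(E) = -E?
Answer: 49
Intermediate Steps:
b(l) = (3 + l)*(5 + l)
(b(-4) + K(-8))² = ((15 + (-4)² + 8*(-4)) - 1*(-8))² = ((15 + 16 - 32) + 8)² = (-1 + 8)² = 7² = 49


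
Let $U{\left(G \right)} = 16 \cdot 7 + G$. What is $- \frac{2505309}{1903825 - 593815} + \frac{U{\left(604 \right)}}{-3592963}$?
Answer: $- \frac{3000806835909}{1568939153210} \approx -1.9126$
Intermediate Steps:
$U{\left(G \right)} = 112 + G$
$- \frac{2505309}{1903825 - 593815} + \frac{U{\left(604 \right)}}{-3592963} = - \frac{2505309}{1903825 - 593815} + \frac{112 + 604}{-3592963} = - \frac{2505309}{1310010} + 716 \left(- \frac{1}{3592963}\right) = \left(-2505309\right) \frac{1}{1310010} - \frac{716}{3592963} = - \frac{835103}{436670} - \frac{716}{3592963} = - \frac{3000806835909}{1568939153210}$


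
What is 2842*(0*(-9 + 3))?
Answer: 0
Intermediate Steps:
2842*(0*(-9 + 3)) = 2842*(0*(-6)) = 2842*0 = 0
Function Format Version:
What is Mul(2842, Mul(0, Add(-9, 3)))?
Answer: 0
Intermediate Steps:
Mul(2842, Mul(0, Add(-9, 3))) = Mul(2842, Mul(0, -6)) = Mul(2842, 0) = 0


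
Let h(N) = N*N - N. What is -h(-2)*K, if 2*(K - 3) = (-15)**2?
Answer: -693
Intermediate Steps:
K = 231/2 (K = 3 + (1/2)*(-15)**2 = 3 + (1/2)*225 = 3 + 225/2 = 231/2 ≈ 115.50)
h(N) = N**2 - N
-h(-2)*K = -(-2*(-1 - 2))*231/2 = -(-2*(-3))*231/2 = -6*231/2 = -1*693 = -693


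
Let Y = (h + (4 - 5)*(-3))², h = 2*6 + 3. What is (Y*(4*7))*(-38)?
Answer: -344736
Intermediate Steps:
h = 15 (h = 12 + 3 = 15)
Y = 324 (Y = (15 + (4 - 5)*(-3))² = (15 - 1*(-3))² = (15 + 3)² = 18² = 324)
(Y*(4*7))*(-38) = (324*(4*7))*(-38) = (324*28)*(-38) = 9072*(-38) = -344736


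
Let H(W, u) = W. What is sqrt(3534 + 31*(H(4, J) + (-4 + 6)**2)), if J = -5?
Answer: sqrt(3782) ≈ 61.498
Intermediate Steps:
sqrt(3534 + 31*(H(4, J) + (-4 + 6)**2)) = sqrt(3534 + 31*(4 + (-4 + 6)**2)) = sqrt(3534 + 31*(4 + 2**2)) = sqrt(3534 + 31*(4 + 4)) = sqrt(3534 + 31*8) = sqrt(3534 + 248) = sqrt(3782)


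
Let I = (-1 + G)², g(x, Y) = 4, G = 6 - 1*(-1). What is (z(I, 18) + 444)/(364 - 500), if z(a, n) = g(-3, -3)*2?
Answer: -113/34 ≈ -3.3235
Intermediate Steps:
G = 7 (G = 6 + 1 = 7)
I = 36 (I = (-1 + 7)² = 6² = 36)
z(a, n) = 8 (z(a, n) = 4*2 = 8)
(z(I, 18) + 444)/(364 - 500) = (8 + 444)/(364 - 500) = 452/(-136) = 452*(-1/136) = -113/34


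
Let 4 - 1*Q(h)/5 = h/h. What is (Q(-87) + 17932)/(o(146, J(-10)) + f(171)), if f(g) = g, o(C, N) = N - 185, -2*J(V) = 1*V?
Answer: -17947/9 ≈ -1994.1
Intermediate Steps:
J(V) = -V/2
o(C, N) = -185 + N
Q(h) = 15 (Q(h) = 20 - 5*h/h = 20 - 5*1 = 20 - 5 = 15)
(Q(-87) + 17932)/(o(146, J(-10)) + f(171)) = (15 + 17932)/((-185 - ½*(-10)) + 171) = 17947/((-185 + 5) + 171) = 17947/(-180 + 171) = 17947/(-9) = 17947*(-⅑) = -17947/9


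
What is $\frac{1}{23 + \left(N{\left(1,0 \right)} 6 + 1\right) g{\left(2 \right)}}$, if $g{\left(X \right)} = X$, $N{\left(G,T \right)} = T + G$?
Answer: $\frac{1}{37} \approx 0.027027$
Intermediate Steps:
$N{\left(G,T \right)} = G + T$
$\frac{1}{23 + \left(N{\left(1,0 \right)} 6 + 1\right) g{\left(2 \right)}} = \frac{1}{23 + \left(\left(1 + 0\right) 6 + 1\right) 2} = \frac{1}{23 + \left(1 \cdot 6 + 1\right) 2} = \frac{1}{23 + \left(6 + 1\right) 2} = \frac{1}{23 + 7 \cdot 2} = \frac{1}{23 + 14} = \frac{1}{37}$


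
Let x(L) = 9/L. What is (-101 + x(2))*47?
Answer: -9071/2 ≈ -4535.5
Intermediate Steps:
(-101 + x(2))*47 = (-101 + 9/2)*47 = -193/2*47 = -9071/2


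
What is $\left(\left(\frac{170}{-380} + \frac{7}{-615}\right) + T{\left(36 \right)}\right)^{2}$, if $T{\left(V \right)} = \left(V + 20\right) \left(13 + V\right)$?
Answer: $\frac{4110933138000481}{546156900} \approx 7.527 \cdot 10^{6}$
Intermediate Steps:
$T{\left(V \right)} = \left(13 + V\right) \left(20 + V\right)$ ($T{\left(V \right)} = \left(20 + V\right) \left(13 + V\right) = \left(13 + V\right) \left(20 + V\right)$)
$\left(\left(\frac{170}{-380} + \frac{7}{-615}\right) + T{\left(36 \right)}\right)^{2} = \left(\left(\frac{170}{-380} + \frac{7}{-615}\right) + \left(260 + 36^{2} + 33 \cdot 36\right)\right)^{2} = \left(\left(170 \left(- \frac{1}{380}\right) + 7 \left(- \frac{1}{615}\right)\right) + \left(260 + 1296 + 1188\right)\right)^{2} = \left(\left(- \frac{17}{38} - \frac{7}{615}\right) + 2744\right)^{2} = \left(- \frac{10721}{23370} + 2744\right)^{2} = \left(\frac{64116559}{23370}\right)^{2} = \frac{4110933138000481}{546156900}$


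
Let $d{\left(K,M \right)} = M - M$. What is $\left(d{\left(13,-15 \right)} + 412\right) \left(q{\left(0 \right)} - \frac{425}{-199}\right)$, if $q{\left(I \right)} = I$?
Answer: $\frac{175100}{199} \approx 879.9$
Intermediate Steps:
$d{\left(K,M \right)} = 0$
$\left(d{\left(13,-15 \right)} + 412\right) \left(q{\left(0 \right)} - \frac{425}{-199}\right) = \left(0 + 412\right) \left(0 - \frac{425}{-199}\right) = 412 \left(0 - - \frac{425}{199}\right) = 412 \left(0 + \frac{425}{199}\right) = 412 \cdot \frac{425}{199} = \frac{175100}{199}$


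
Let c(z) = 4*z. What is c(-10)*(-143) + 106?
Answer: 5826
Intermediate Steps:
c(-10)*(-143) + 106 = (4*(-10))*(-143) + 106 = -40*(-143) + 106 = 5720 + 106 = 5826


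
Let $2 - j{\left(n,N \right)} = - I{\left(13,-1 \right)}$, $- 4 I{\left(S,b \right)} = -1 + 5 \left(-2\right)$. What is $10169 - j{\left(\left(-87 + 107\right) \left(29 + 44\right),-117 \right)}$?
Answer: $\frac{40657}{4} \approx 10164.0$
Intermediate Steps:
$I{\left(S,b \right)} = \frac{11}{4}$ ($I{\left(S,b \right)} = - \frac{-1 + 5 \left(-2\right)}{4} = - \frac{-1 - 10}{4} = \left(- \frac{1}{4}\right) \left(-11\right) = \frac{11}{4}$)
$j{\left(n,N \right)} = \frac{19}{4}$ ($j{\left(n,N \right)} = 2 - \left(-1\right) \frac{11}{4} = 2 - - \frac{11}{4} = 2 + \frac{11}{4} = \frac{19}{4}$)
$10169 - j{\left(\left(-87 + 107\right) \left(29 + 44\right),-117 \right)} = 10169 - \frac{19}{4} = \frac{40657}{4}$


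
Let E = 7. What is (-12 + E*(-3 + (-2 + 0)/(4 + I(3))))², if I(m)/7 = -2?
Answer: 24964/25 ≈ 998.56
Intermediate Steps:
I(m) = -14 (I(m) = 7*(-2) = -14)
(-12 + E*(-3 + (-2 + 0)/(4 + I(3))))² = (-12 + 7*(-3 + (-2 + 0)/(4 - 14)))² = (-12 + 7*(-3 - 2/(-10)))² = (-12 + 7*(-3 - 2*(-⅒)))² = (-12 + 7*(-3 + ⅕))² = (-12 + 7*(-14/5))² = (-12 - 98/5)² = (-158/5)² = 24964/25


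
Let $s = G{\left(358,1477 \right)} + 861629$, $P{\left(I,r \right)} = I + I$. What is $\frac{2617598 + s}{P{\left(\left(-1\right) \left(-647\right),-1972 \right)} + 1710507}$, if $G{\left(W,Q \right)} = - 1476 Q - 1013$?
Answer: $\frac{1298162}{1711801} \approx 0.75836$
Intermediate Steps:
$P{\left(I,r \right)} = 2 I$
$G{\left(W,Q \right)} = -1013 - 1476 Q$
$s = -1319436$ ($s = \left(-1013 - 2180052\right) + 861629 = -2181065 + 861629 = -1319436$)
$\frac{2617598 + s}{P{\left(\left(-1\right) \left(-647\right),-1972 \right)} + 1710507} = \frac{2617598 - 1319436}{2 \left(\left(-1\right) \left(-647\right)\right) + 1710507} = \frac{1298162}{2 \cdot 647 + 1710507} = \frac{1298162}{1294 + 1710507} = \frac{1298162}{1711801}$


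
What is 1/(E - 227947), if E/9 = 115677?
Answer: 1/813146 ≈ 1.2298e-6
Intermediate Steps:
E = 1041093 (E = 9*115677 = 1041093)
1/(E - 227947) = 1/(1041093 - 227947) = 1/813146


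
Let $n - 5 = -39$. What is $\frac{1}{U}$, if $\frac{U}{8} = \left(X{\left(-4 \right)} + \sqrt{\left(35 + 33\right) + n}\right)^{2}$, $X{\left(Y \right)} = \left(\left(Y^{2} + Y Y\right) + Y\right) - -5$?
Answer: $\frac{1123}{8904200} - \frac{33 \sqrt{34}}{4452100} \approx 8.29 \cdot 10^{-5}$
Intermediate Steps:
$X{\left(Y \right)} = 5 + Y + 2 Y^{2}$ ($X{\left(Y \right)} = \left(\left(Y^{2} + Y^{2}\right) + Y\right) + 5 = \left(2 Y^{2} + Y\right) + 5 = \left(Y + 2 Y^{2}\right) + 5 = 5 + Y + 2 Y^{2}$)
$n = -34$ ($n = 5 - 39 = -34$)
$U = 8 \left(33 + \sqrt{34}\right)^{2}$ ($U = 8 \left(\left(5 - 4 + 2 \left(-4\right)^{2}\right) + \sqrt{\left(35 + 33\right) - 34}\right)^{2} = 8 \left(\left(5 - 4 + 2 \cdot 16\right) + \sqrt{68 - 34}\right)^{2} = 8 \left(\left(5 - 4 + 32\right) + \sqrt{34}\right)^{2} = 8 \left(33 + \sqrt{34}\right)^{2} \approx 12063.0$)
$\frac{1}{U} = \frac{1}{8984 + 528 \sqrt{34}}$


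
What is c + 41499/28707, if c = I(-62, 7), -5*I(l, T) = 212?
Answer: -1959463/47845 ≈ -40.954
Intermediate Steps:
I(l, T) = -212/5 (I(l, T) = -⅕*212 = -212/5)
c = -212/5 ≈ -42.400
c + 41499/28707 = -212/5 + 41499/28707 = -212/5 + 41499*(1/28707) = -212/5 + 13833/9569 = -1959463/47845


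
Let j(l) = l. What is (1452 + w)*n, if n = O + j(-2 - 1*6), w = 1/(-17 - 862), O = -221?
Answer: -292274303/879 ≈ -3.3251e+5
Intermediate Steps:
w = -1/879 (w = 1/(-879) = -1/879 ≈ -0.0011377)
n = -229 (n = -221 + (-2 - 1*6) = -221 + (-2 - 6) = -221 - 8 = -229)
(1452 + w)*n = (1452 - 1/879)*(-229) = (1276307/879)*(-229) = -292274303/879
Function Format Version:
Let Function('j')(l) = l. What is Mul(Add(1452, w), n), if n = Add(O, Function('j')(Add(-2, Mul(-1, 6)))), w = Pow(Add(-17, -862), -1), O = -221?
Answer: Rational(-292274303, 879) ≈ -3.3251e+5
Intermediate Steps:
w = Rational(-1, 879) (w = Pow(-879, -1) = Rational(-1, 879) ≈ -0.0011377)
n = -229 (n = Add(-221, Add(-2, Mul(-1, 6))) = Add(-221, Add(-2, -6)) = Add(-221, -8) = -229)
Mul(Add(1452, w), n) = Mul(Add(1452, Rational(-1, 879)), -229) = Mul(Rational(1276307, 879), -229) = Rational(-292274303, 879)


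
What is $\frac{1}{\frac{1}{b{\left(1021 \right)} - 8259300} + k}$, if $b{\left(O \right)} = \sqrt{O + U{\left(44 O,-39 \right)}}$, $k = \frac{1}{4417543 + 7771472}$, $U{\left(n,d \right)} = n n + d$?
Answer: $- \frac{395639742883117755870}{15440641814467} + \frac{148572086670225 \sqrt{2018166758}}{15440641814467} \approx -2.5191 \cdot 10^{7}$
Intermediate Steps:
$U{\left(n,d \right)} = d + n^{2}$ ($U{\left(n,d \right)} = n^{2} + d = d + n^{2}$)
$k = \frac{1}{12189015} \approx 8.2041 \cdot 10^{-8}$
$b{\left(O \right)} = \sqrt{-39 + O + 1936 O^{2}}$ ($b{\left(O \right)} = \sqrt{O + \left(-39 + \left(44 O\right)^{2}\right)} = \sqrt{O + \left(-39 + 1936 O^{2}\right)} = \sqrt{-39 + O + 1936 O^{2}}$)
$\frac{1}{\frac{1}{b{\left(1021 \right)} - 8259300} + k} = \frac{1}{\frac{1}{\sqrt{-39 + 1021 + 1936 \cdot 1021^{2}} - 8259300} + \frac{1}{12189015}} = \frac{1}{\frac{1}{\sqrt{-39 + 1021 + 1936 \cdot 1042441} - 8259300} + \frac{1}{12189015}} = \frac{1}{\frac{1}{\sqrt{-39 + 1021 + 2018165776} - 8259300} + \frac{1}{12189015}} = \frac{1}{\frac{1}{\sqrt{2018166758} - 8259300} + \frac{1}{12189015}} = \frac{1}{\frac{1}{-8259300 + \sqrt{2018166758}} + \frac{1}{12189015}} = \frac{1}{\frac{1}{12189015} + \frac{1}{-8259300 + \sqrt{2018166758}}}$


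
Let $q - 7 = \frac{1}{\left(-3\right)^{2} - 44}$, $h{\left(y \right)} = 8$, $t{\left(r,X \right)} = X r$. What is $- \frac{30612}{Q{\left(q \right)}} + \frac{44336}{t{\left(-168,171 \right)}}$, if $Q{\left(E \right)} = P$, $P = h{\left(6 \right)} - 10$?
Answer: $\frac{54958304}{3591} \approx 15304.0$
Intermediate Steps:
$q = \frac{244}{35}$ ($q = 7 + \frac{1}{\left(-3\right)^{2} - 44} = 7 + \frac{1}{9 - 44} = 7 + \frac{1}{-35} = 7 - \frac{1}{35} = \frac{244}{35} \approx 6.9714$)
$P = -2$ ($P = 8 - 10 = -2$)
$Q{\left(E \right)} = -2$
$- \frac{30612}{Q{\left(q \right)}} + \frac{44336}{t{\left(-168,171 \right)}} = - \frac{30612}{-2} + \frac{44336}{171 \left(-168\right)} = \left(-30612\right) \left(- \frac{1}{2}\right) + \frac{44336}{-28728} = 15306 + 44336 \left(- \frac{1}{28728}\right) = 15306 - \frac{5542}{3591} = \frac{54958304}{3591}$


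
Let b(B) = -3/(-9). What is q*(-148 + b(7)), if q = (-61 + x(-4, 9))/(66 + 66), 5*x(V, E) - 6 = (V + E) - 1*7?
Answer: 133343/1980 ≈ 67.345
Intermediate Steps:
x(V, E) = -⅕ + E/5 + V/5 (x(V, E) = 6/5 + ((V + E) - 1*7)/5 = 6/5 + ((E + V) - 7)/5 = 6/5 + (-7 + E + V)/5 = 6/5 + (-7/5 + E/5 + V/5) = -⅕ + E/5 + V/5)
q = -301/660 (q = (-61 + (-⅕ + (⅕)*9 + (⅕)*(-4)))/(66 + 66) = (-61 + (-⅕ + 9/5 - ⅘))/132 = (-61 + ⅘)*(1/132) = -301/5*1/132 = -301/660 ≈ -0.45606)
b(B) = ⅓ (b(B) = -3*(-⅑) = ⅓)
q*(-148 + b(7)) = -301*(-148 + ⅓)/660 = -301/660*(-443/3) = 133343/1980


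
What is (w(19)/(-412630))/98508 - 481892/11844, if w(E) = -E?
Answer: -1632302974716887/40118940411480 ≈ -40.687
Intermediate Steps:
(w(19)/(-412630))/98508 - 481892/11844 = (-1*19/(-412630))/98508 - 481892/11844 = -19*(-1/412630)*(1/98508) - 481892*1/11844 = (19/412630)*(1/98508) - 120473/2961 = 19/40647356040 - 120473/2961 = -1632302974716887/40118940411480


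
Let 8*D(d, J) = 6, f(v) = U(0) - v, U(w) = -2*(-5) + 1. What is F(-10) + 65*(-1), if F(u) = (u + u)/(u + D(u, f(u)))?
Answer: -2325/37 ≈ -62.838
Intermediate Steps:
U(w) = 11 (U(w) = 10 + 1 = 11)
f(v) = 11 - v
D(d, J) = 3/4 (D(d, J) = (1/8)*6 = 3/4)
F(u) = 2*u/(3/4 + u) (F(u) = (u + u)/(u + 3/4) = (2*u)/(3/4 + u) = 2*u/(3/4 + u))
F(-10) + 65*(-1) = 8*(-10)/(3 + 4*(-10)) + 65*(-1) = 8*(-10)/(3 - 40) - 65 = 8*(-10)/(-37) - 65 = 8*(-10)*(-1/37) - 65 = 80/37 - 65 = -2325/37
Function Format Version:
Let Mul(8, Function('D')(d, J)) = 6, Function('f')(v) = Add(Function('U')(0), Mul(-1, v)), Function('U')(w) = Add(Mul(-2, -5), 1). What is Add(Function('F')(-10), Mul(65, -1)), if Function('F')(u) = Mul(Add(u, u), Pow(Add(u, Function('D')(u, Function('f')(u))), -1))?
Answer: Rational(-2325, 37) ≈ -62.838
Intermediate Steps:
Function('U')(w) = 11 (Function('U')(w) = Add(10, 1) = 11)
Function('f')(v) = Add(11, Mul(-1, v))
Function('D')(d, J) = Rational(3, 4) (Function('D')(d, J) = Mul(Rational(1, 8), 6) = Rational(3, 4))
Function('F')(u) = Mul(2, u, Pow(Add(Rational(3, 4), u), -1)) (Function('F')(u) = Mul(Add(u, u), Pow(Add(u, Rational(3, 4)), -1)) = Mul(Mul(2, u), Pow(Add(Rational(3, 4), u), -1)) = Mul(2, u, Pow(Add(Rational(3, 4), u), -1)))
Add(Function('F')(-10), Mul(65, -1)) = Add(Mul(8, -10, Pow(Add(3, Mul(4, -10)), -1)), Mul(65, -1)) = Add(Mul(8, -10, Pow(Add(3, -40), -1)), -65) = Add(Mul(8, -10, Pow(-37, -1)), -65) = Add(Mul(8, -10, Rational(-1, 37)), -65) = Add(Rational(80, 37), -65) = Rational(-2325, 37)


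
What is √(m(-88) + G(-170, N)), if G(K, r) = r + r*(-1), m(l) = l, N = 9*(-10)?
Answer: 2*I*√22 ≈ 9.3808*I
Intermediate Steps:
N = -90
G(K, r) = 0 (G(K, r) = r - r = 0)
√(m(-88) + G(-170, N)) = √(-88 + 0) = √(-88) = 2*I*√22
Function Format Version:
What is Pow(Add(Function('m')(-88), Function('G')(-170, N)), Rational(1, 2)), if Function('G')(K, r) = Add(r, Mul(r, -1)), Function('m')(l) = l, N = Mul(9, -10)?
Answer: Mul(2, I, Pow(22, Rational(1, 2))) ≈ Mul(9.3808, I)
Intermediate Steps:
N = -90
Function('G')(K, r) = 0 (Function('G')(K, r) = Add(r, Mul(-1, r)) = 0)
Pow(Add(Function('m')(-88), Function('G')(-170, N)), Rational(1, 2)) = Pow(Add(-88, 0), Rational(1, 2)) = Pow(-88, Rational(1, 2)) = Mul(2, I, Pow(22, Rational(1, 2)))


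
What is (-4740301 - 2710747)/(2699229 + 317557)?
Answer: -3725524/1508393 ≈ -2.4699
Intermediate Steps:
(-4740301 - 2710747)/(2699229 + 317557) = -7451048/3016786 = -7451048*1/3016786 = -3725524/1508393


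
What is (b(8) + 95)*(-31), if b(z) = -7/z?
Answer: -23343/8 ≈ -2917.9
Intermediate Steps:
(b(8) + 95)*(-31) = (-7/8 + 95)*(-31) = (753/8)*(-31) = -23343/8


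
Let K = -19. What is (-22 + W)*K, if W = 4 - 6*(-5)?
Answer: -228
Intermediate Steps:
W = 34 (W = 4 + 30 = 34)
(-22 + W)*K = (-22 + 34)*(-19) = 12*(-19) = -228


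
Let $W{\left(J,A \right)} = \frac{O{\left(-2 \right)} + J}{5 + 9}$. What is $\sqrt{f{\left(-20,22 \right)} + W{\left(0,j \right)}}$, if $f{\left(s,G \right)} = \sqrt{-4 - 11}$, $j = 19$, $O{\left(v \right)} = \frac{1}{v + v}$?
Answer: $\frac{\sqrt{-14 + 784 i \sqrt{15}}}{28} \approx 1.3884 + 1.3948 i$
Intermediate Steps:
$O{\left(v \right)} = \frac{1}{2 v}$
$W{\left(J,A \right)} = - \frac{1}{56} + \frac{J}{14}$ ($W{\left(J,A \right)} = \frac{\frac{1}{2 \left(-2\right)} + J}{5 + 9} = \frac{\frac{1}{2} \left(- \frac{1}{2}\right) + J}{14} = \left(- \frac{1}{4} + J\right) \frac{1}{14} = - \frac{1}{56} + \frac{J}{14}$)
$f{\left(s,G \right)} = i \sqrt{15}$ ($f{\left(s,G \right)} = \sqrt{-15} = i \sqrt{15}$)
$\sqrt{f{\left(-20,22 \right)} + W{\left(0,j \right)}} = \sqrt{i \sqrt{15} + \left(- \frac{1}{56} + \frac{1}{14} \cdot 0\right)} = \sqrt{i \sqrt{15} + \left(- \frac{1}{56} + 0\right)} = \sqrt{i \sqrt{15} - \frac{1}{56}} = \sqrt{- \frac{1}{56} + i \sqrt{15}}$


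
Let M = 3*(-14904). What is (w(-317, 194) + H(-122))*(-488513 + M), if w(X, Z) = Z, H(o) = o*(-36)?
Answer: -2445369850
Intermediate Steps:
H(o) = -36*o
M = -44712
(w(-317, 194) + H(-122))*(-488513 + M) = (194 - 36*(-122))*(-488513 - 44712) = (194 + 4392)*(-533225) = 4586*(-533225) = -2445369850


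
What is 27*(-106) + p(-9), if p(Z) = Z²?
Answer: -2781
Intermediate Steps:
27*(-106) + p(-9) = 27*(-106) + (-9)² = -2862 + 81 = -2781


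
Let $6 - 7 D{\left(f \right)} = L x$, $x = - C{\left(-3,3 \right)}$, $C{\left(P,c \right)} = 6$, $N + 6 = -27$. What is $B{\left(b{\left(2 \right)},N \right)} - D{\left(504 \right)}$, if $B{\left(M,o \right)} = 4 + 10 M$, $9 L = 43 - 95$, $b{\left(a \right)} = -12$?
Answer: $- \frac{2350}{21} \approx -111.9$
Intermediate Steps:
$N = -33$ ($N = -6 - 27 = -33$)
$x = -6$ ($x = \left(-1\right) 6 = -6$)
$L = - \frac{52}{9}$ ($L = \frac{43 - 95}{9} = \frac{1}{9} \left(-52\right) = - \frac{52}{9} \approx -5.7778$)
$D{\left(f \right)} = - \frac{86}{21}$ ($D{\left(f \right)} = \frac{6}{7} - \frac{\left(- \frac{52}{9}\right) \left(-6\right)}{7} = \frac{6}{7} - \frac{104}{21} = - \frac{86}{21}$)
$B{\left(b{\left(2 \right)},N \right)} - D{\left(504 \right)} = \left(4 + 10 \left(-12\right)\right) - - \frac{86}{21} = \left(4 - 120\right) + \frac{86}{21} = -116 + \frac{86}{21} = - \frac{2350}{21}$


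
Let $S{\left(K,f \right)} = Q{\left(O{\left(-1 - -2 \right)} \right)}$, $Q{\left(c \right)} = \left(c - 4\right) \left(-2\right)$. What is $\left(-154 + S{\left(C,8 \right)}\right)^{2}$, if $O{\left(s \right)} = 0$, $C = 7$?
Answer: $21316$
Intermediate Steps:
$Q{\left(c \right)} = 8 - 2 c$ ($Q{\left(c \right)} = \left(-4 + c\right) \left(-2\right) = 8 - 2 c$)
$S{\left(K,f \right)} = 8$ ($S{\left(K,f \right)} = 8 - 0 = 8 + 0 = 8$)
$\left(-154 + S{\left(C,8 \right)}\right)^{2} = \left(-154 + 8\right)^{2} = \left(-146\right)^{2} = 21316$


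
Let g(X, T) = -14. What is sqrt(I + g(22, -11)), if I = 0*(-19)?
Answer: I*sqrt(14) ≈ 3.7417*I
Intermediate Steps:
I = 0
sqrt(I + g(22, -11)) = sqrt(0 - 14) = sqrt(-14) = I*sqrt(14)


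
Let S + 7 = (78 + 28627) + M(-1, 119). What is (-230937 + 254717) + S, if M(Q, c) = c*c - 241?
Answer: 66398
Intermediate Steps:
M(Q, c) = -241 + c**2 (M(Q, c) = c**2 - 241 = -241 + c**2)
S = 42618 (S = -7 + ((78 + 28627) + (-241 + 119**2)) = -7 + (28705 + (-241 + 14161)) = -7 + (28705 + 13920) = -7 + 42625 = 42618)
(-230937 + 254717) + S = (-230937 + 254717) + 42618 = 23780 + 42618 = 66398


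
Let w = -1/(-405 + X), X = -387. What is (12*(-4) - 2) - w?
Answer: -39601/792 ≈ -50.001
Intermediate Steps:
w = 1/792 (w = -1/(-405 - 387) = -1/(-792) = -1*(-1/792) = 1/792 ≈ 0.0012626)
(12*(-4) - 2) - w = (12*(-4) - 2) - 1*1/792 = (-48 - 2) - 1/792 = -50 - 1/792 = -39601/792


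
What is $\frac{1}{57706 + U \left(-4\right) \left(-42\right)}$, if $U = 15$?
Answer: $\frac{1}{60226} \approx 1.6604 \cdot 10^{-5}$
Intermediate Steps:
$\frac{1}{57706 + U \left(-4\right) \left(-42\right)} = \frac{1}{57706 + 15 \left(-4\right) \left(-42\right)} = \frac{1}{57706 - -2520} = \frac{1}{57706 + 2520} = \frac{1}{60226}$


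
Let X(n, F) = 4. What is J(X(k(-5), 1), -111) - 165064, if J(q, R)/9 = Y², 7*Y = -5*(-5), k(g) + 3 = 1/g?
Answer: -8082511/49 ≈ -1.6495e+5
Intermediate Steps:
k(g) = -3 + 1/g
Y = 25/7 (Y = (-5*(-5))/7 = (⅐)*25 = 25/7 ≈ 3.5714)
J(q, R) = 5625/49 (J(q, R) = 9*(25/7)² = 9*(625/49) = 5625/49)
J(X(k(-5), 1), -111) - 165064 = 5625/49 - 165064 = -8082511/49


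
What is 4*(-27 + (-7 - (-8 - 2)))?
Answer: -96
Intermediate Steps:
4*(-27 + (-7 - (-8 - 2))) = 4*(-27 + (-7 - 1*(-10))) = 4*(-27 + (-7 + 10)) = 4*(-27 + 3) = 4*(-24) = -96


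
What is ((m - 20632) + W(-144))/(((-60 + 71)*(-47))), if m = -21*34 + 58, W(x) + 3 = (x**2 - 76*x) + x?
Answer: -10245/517 ≈ -19.816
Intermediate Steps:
W(x) = -3 + x**2 - 75*x (W(x) = -3 + ((x**2 - 76*x) + x) = -3 + (x**2 - 75*x) = -3 + x**2 - 75*x)
m = -656 (m = -714 + 58 = -656)
((m - 20632) + W(-144))/(((-60 + 71)*(-47))) = ((-656 - 20632) + (-3 + (-144)**2 - 75*(-144)))/(((-60 + 71)*(-47))) = (-21288 + (-3 + 20736 + 10800))/((11*(-47))) = (-21288 + 31533)/(-517) = 10245*(-1/517) = -10245/517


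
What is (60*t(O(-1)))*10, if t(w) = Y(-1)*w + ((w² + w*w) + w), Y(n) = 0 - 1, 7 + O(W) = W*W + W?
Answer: 58800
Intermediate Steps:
O(W) = -7 + W + W² (O(W) = -7 + (W*W + W) = -7 + (W² + W) = -7 + (W + W²) = -7 + W + W²)
Y(n) = -1
t(w) = 2*w² (t(w) = -w + ((w² + w*w) + w) = -w + ((w² + w²) + w) = -w + (2*w² + w) = -w + (w + 2*w²) = 2*w²)
(60*t(O(-1)))*10 = (60*(2*(-7 - 1 + (-1)²)²))*10 = (60*(2*(-7 - 1 + 1)²))*10 = (60*(2*(-7)²))*10 = (60*(2*49))*10 = (60*98)*10 = 5880*10 = 58800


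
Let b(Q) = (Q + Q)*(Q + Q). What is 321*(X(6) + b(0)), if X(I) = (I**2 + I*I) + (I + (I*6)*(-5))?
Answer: -32742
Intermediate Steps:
b(Q) = 4*Q**2 (b(Q) = (2*Q)*(2*Q) = 4*Q**2)
X(I) = -29*I + 2*I**2 (X(I) = (I**2 + I**2) + (I + (6*I)*(-5)) = 2*I**2 + (I - 30*I) = 2*I**2 - 29*I = -29*I + 2*I**2)
321*(X(6) + b(0)) = 321*(6*(-29 + 2*6) + 4*0**2) = 321*(6*(-29 + 12) + 4*0) = 321*(6*(-17) + 0) = 321*(-102 + 0) = 321*(-102) = -32742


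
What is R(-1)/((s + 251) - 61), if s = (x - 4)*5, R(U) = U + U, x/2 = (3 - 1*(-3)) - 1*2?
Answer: -1/105 ≈ -0.0095238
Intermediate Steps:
x = 8 (x = 2*((3 - 1*(-3)) - 1*2) = 2*((3 + 3) - 2) = 2*(6 - 2) = 2*4 = 8)
R(U) = 2*U
s = 20 (s = (8 - 4)*5 = 4*5 = 20)
R(-1)/((s + 251) - 61) = (2*(-1))/((20 + 251) - 61) = -2/(271 - 61) = -2/210 = -2*1/210 = -1/105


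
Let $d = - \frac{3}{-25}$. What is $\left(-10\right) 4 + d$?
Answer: $- \frac{997}{25} \approx -39.88$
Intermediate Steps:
$d = \frac{3}{25}$ ($d = \left(-3\right) \left(- \frac{1}{25}\right) = \frac{3}{25} \approx 0.12$)
$\left(-10\right) 4 + d = \left(-10\right) 4 + \frac{3}{25} = -40 + \frac{3}{25} = - \frac{997}{25}$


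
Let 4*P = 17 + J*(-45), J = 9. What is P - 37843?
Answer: -37940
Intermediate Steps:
P = -97 (P = (17 + 9*(-45))/4 = (17 - 405)/4 = (¼)*(-388) = -97)
P - 37843 = -97 - 37843 = -37940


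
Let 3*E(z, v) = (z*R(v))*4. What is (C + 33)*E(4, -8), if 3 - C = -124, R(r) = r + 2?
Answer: -5120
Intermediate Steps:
R(r) = 2 + r
E(z, v) = 4*z*(2 + v)/3 (E(z, v) = ((z*(2 + v))*4)/3 = (4*z*(2 + v))/3 = 4*z*(2 + v)/3)
C = 127 (C = 3 - 1*(-124) = 3 + 124 = 127)
(C + 33)*E(4, -8) = (127 + 33)*((4/3)*4*(2 - 8)) = 160*((4/3)*4*(-6)) = 160*(-32) = -5120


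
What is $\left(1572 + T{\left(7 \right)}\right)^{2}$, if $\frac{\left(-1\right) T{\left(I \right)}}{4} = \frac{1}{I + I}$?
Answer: $\frac{121044004}{49} \approx 2.4703 \cdot 10^{6}$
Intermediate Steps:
$T{\left(I \right)} = - \frac{2}{I}$ ($T{\left(I \right)} = - \frac{4}{I + I} = - \frac{4}{2 I} = - 4 \frac{1}{2 I} = - \frac{2}{I}$)
$\left(1572 + T{\left(7 \right)}\right)^{2} = \left(1572 - \frac{2}{7}\right)^{2} = \left(\frac{11002}{7}\right)^{2} = \frac{121044004}{49}$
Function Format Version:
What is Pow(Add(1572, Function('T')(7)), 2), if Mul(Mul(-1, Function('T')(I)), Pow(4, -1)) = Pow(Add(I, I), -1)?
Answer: Rational(121044004, 49) ≈ 2.4703e+6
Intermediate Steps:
Function('T')(I) = Mul(-2, Pow(I, -1)) (Function('T')(I) = Mul(-4, Pow(Add(I, I), -1)) = Mul(-4, Pow(Mul(2, I), -1)) = Mul(-4, Mul(Rational(1, 2), Pow(I, -1))) = Mul(-2, Pow(I, -1)))
Pow(Add(1572, Function('T')(7)), 2) = Pow(Add(1572, Mul(-2, Pow(7, -1))), 2) = Pow(Add(1572, Mul(-2, Rational(1, 7))), 2) = Pow(Add(1572, Rational(-2, 7)), 2) = Pow(Rational(11002, 7), 2) = Rational(121044004, 49)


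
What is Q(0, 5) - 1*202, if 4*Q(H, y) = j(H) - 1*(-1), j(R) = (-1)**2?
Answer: -403/2 ≈ -201.50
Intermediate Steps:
j(R) = 1
Q(H, y) = 1/2 (Q(H, y) = (1 - 1*(-1))/4 = (1 + 1)/4 = (1/4)*2 = 1/2)
Q(0, 5) - 1*202 = 1/2 - 1*202 = 1/2 - 202 = -403/2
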